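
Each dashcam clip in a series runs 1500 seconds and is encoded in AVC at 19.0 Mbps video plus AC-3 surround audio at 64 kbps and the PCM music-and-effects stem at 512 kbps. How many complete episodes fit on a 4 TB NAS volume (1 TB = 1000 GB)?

Audio total: 64 + 512 = 576 kbps = 0.576 Mbps.
Total bitrate: 19.576 Mbps.
Per item: 19.576 Mbps × 1500 s = 29,364 Mb = 3,670 MB.
Capacity: 4 TB = 32,000,000 Mb; 1089.77 items → 1089 complete.

1089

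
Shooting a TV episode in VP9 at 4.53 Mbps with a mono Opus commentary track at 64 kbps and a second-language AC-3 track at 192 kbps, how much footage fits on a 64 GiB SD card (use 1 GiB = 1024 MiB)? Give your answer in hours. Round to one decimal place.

Audio total: 64 + 192 = 256 kbps = 0.256 Mbps.
Total bitrate: 4.53 + 0.256 = 4.786 Mbps.
Capacity: 64 GiB = 549,756 Mb.
Recording time: 549,756 / 4.786 = 114,867 s ≈ 31.9 hours.

31.9 hours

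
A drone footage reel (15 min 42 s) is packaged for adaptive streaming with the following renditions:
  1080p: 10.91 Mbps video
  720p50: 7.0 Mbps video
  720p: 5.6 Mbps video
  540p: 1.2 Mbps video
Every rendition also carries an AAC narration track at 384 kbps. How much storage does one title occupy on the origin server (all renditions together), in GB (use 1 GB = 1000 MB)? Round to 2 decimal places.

15 min 42 s = 942 s
Audio: 384 kbps = 0.384 Mbps.
Sum of rendition bitrates: (10.91+0.384) + (7.0+0.384) + (5.6+0.384) + (1.2+0.384) = 26.246 Mbps.
× 942 s = 24,724 Mb = 3,090 MB = 3.090 GB.

3.09 GB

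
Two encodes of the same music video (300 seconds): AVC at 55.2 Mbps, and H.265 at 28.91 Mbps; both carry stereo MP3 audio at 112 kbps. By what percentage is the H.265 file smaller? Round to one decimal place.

Audio: 112 kbps = 0.112 Mbps.
AVC: 55.312 Mbps × 300 s = 16593.6 Mb = 1.932 GiB.
H.265: 29.022 Mbps × 300 s = 8706.6 Mb = 1.014 GiB.
Reduction: (1 − 1.014/1.932) × 100 = 47.53%.

47.5%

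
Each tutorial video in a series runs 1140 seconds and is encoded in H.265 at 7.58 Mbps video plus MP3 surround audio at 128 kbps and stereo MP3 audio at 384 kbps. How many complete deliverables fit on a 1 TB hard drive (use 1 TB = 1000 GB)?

867

Audio total: 128 + 384 = 512 kbps = 0.512 Mbps.
Total bitrate: 8.092 Mbps.
Per item: 8.092 Mbps × 1140 s = 9,225 Mb = 1,153 MB.
Capacity: 1 TB = 8,000,000 Mb; 867.22 items → 867 complete.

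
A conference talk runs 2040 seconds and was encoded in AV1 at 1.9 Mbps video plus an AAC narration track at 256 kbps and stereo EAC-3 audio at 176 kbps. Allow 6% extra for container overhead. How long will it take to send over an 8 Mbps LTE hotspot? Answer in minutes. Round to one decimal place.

Audio total: 256 + 176 = 432 kbps = 0.432 Mbps.
Total bitrate: 2.332 Mbps.
File: 2.332 Mbps × 2040 s = 4757.3 Mb.
With 6% container overhead: ×1.06. → 5042.7 Mb.
At 8 Mbps: 5042.7 / 8 = 630.3 s ≈ 10.5 minutes.

10.5 minutes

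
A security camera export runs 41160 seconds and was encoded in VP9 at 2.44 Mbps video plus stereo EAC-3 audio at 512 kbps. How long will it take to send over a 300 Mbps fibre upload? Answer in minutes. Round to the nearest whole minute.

7 minutes

Audio: 512 kbps = 0.512 Mbps.
Total bitrate: 2.952 Mbps.
File: 2.952 Mbps × 41160 s = 121504.3 Mb.
At 300 Mbps: 121504.3 / 300 = 405.0 s ≈ 6.75 minutes.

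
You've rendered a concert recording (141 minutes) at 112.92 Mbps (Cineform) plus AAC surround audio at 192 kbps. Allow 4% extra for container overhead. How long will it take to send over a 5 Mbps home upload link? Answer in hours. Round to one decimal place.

55.3 hours

141 min = 8460 s
Audio: 192 kbps = 0.192 Mbps.
Total bitrate: 113.112 Mbps.
File: 113.112 Mbps × 8460 s = 956927.5 Mb.
With 4% container overhead: ×1.04. → 995204.6 Mb.
At 5 Mbps: 995204.6 / 5 = 199040.9 s ≈ 55.3 hours.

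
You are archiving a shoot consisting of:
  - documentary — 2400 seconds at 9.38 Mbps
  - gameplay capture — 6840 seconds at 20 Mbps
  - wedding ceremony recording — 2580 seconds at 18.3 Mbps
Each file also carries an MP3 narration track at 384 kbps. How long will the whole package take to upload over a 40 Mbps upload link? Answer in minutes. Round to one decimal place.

Audio: 384 kbps = 0.384 Mbps.
documentary: 9.764 Mbps × 2400 s = 23433.6 Mb
gameplay capture: 20.384 Mbps × 6840 s = 139426.6 Mb
wedding ceremony recording: 18.684 Mbps × 2580 s = 48204.7 Mb
Total: 211064.9 Mb = 26383.1 MB.
At 40 Mbps: 211064.9 / 40 = 5277 s ≈ 87.9 minutes.

87.9 minutes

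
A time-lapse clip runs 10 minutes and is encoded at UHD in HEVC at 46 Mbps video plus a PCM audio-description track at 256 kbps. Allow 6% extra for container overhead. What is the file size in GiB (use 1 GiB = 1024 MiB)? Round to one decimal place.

10 min = 600 s
Audio: 256 kbps = 0.256 Mbps.
Total bitrate: 46 + 0.256 = 46.256 Mbps.
Stream data: 46.256 Mbps × 600 s = 27753.6 Mb.
With 6% container overhead: ×1.06.
29,419 Mb = 3,677,352,000 bytes ÷ 1,073,741,824 = 3.425 GiB.

3.4 GiB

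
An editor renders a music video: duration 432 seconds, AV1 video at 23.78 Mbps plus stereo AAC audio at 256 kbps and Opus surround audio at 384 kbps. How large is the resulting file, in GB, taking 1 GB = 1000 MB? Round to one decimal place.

1.3 GB

Audio total: 256 + 384 = 640 kbps = 0.640 Mbps.
Total bitrate: 23.78 + 0.640 = 24.420 Mbps.
Stream data: 24.420 Mbps × 432 s = 10549.4 Mb.
10,549 Mb ÷ 8 = 1,319 MB → 1.319 GB.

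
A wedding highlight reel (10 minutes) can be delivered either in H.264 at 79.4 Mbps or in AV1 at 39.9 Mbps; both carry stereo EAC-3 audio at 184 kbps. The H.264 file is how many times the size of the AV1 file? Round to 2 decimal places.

1.99

10 min = 600 s
Audio: 184 kbps = 0.184 Mbps.
H.264: 79.584 Mbps × 600 s = 47750.4 Mb = 5.559 GiB.
AV1: 40.084 Mbps × 600 s = 24050.4 Mb = 2.800 GiB.
Ratio: 5.559 / 2.800 = 1.985.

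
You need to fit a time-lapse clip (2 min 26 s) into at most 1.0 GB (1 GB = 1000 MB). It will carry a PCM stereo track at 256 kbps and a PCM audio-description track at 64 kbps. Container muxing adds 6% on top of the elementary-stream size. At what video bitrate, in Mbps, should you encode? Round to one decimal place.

Budget: 1.0 GB = 8000.0 Mb.
Stream payload after overhead: 8000.0 / 1.06 = 7547.2 Mb.
2 min 26 s = 146 s
Total bitrate budget: 7547.2 Mb / 146 s = 51.693 Mbps.
Audio total: 256 + 64 = 320 kbps = 0.320 Mbps.
Video: 51.693 − 0.320 = 51.373 Mbps.

51.4 Mbps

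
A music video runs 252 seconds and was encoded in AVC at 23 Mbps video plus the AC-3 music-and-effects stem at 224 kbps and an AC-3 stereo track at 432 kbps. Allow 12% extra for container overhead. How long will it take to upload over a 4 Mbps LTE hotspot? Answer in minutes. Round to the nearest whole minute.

28 minutes

Audio total: 224 + 432 = 656 kbps = 0.656 Mbps.
Total bitrate: 23.656 Mbps.
File: 23.656 Mbps × 252 s = 5961.3 Mb.
With 12% container overhead: ×1.12. → 6676.7 Mb.
At 4 Mbps: 6676.7 / 4 = 1669.2 s ≈ 27.8 minutes.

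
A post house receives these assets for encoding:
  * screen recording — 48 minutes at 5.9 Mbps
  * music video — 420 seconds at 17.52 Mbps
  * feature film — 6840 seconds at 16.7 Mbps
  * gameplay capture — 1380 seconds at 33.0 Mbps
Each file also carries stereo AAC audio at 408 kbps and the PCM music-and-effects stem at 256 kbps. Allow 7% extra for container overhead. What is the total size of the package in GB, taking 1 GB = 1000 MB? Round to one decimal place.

25.6 GB

Audio total: 408 + 256 = 664 kbps = 0.664 Mbps.
screen recording: 6.564 Mbps × 2880 s × 1.07 = 20227.6 Mb
music video: 18.184 Mbps × 420 s × 1.07 = 8171.9 Mb
feature film: 17.364 Mbps × 6840 s × 1.07 = 127083.6 Mb
gameplay capture: 33.664 Mbps × 1380 s × 1.07 = 49708.3 Mb
Total: 205191.4 Mb = 25648.9 MB.
= 25.65 GB.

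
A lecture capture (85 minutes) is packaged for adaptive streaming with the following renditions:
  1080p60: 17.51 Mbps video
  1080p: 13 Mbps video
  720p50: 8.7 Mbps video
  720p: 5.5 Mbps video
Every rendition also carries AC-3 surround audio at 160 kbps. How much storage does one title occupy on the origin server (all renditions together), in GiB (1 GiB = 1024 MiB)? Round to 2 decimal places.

26.93 GiB

85 min = 5100 s
Audio: 160 kbps = 0.160 Mbps.
Sum of rendition bitrates: (17.51+0.160) + (13+0.160) + (8.7+0.160) + (5.5+0.160) = 45.350 Mbps.
× 5100 s = 231,285 Mb = 28,911 MB = 26.93 GiB.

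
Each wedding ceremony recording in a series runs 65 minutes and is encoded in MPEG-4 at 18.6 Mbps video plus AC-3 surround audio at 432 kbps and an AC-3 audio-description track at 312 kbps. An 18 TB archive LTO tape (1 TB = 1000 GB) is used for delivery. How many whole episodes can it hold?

1908

65 min = 3900 s
Audio total: 432 + 312 = 744 kbps = 0.744 Mbps.
Total bitrate: 19.344 Mbps.
Per item: 19.344 Mbps × 3900 s = 75,442 Mb = 9,430 MB.
Capacity: 18 TB = 144,000,000 Mb; 1908.76 items → 1908 complete.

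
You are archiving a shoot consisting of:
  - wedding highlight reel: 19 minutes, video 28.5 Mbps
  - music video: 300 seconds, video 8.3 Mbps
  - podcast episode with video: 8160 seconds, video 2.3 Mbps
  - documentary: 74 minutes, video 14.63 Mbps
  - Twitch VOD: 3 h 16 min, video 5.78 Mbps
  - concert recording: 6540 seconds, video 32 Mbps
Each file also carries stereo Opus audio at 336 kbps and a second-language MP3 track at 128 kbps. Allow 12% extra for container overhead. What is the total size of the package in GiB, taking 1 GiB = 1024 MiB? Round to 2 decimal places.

53.58 GiB

Audio total: 336 + 128 = 464 kbps = 0.464 Mbps.
wedding highlight reel: 28.964 Mbps × 1140 s × 1.12 = 36981.2 Mb
music video: 8.764 Mbps × 300 s × 1.12 = 2944.7 Mb
podcast episode with video: 2.764 Mbps × 8160 s × 1.12 = 25260.7 Mb
documentary: 15.094 Mbps × 4440 s × 1.12 = 75059.4 Mb
Twitch VOD: 6.244 Mbps × 11760 s × 1.12 = 82241.0 Mb
concert recording: 32.464 Mbps × 6540 s × 1.12 = 237792.3 Mb
Total: 460279.4 Mb = 57534.9 MB.
= 53.58 GiB.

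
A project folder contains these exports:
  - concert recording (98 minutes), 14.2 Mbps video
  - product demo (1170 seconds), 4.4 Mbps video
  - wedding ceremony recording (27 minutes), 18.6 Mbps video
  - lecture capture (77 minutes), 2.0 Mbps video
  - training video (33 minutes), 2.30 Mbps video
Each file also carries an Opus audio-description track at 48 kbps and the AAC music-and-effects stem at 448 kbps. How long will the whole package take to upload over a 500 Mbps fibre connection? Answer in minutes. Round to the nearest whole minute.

5 minutes

Audio total: 48 + 448 = 496 kbps = 0.496 Mbps.
concert recording: 14.696 Mbps × 5880 s = 86412.5 Mb
product demo: 4.896 Mbps × 1170 s = 5728.3 Mb
wedding ceremony recording: 19.096 Mbps × 1620 s = 30935.5 Mb
lecture capture: 2.496 Mbps × 4620 s = 11531.5 Mb
training video: 2.796 Mbps × 1980 s = 5536.1 Mb
Total: 140143.9 Mb = 17518.0 MB.
At 500 Mbps: 140143.9 / 500 = 280 s ≈ 4.67 minutes.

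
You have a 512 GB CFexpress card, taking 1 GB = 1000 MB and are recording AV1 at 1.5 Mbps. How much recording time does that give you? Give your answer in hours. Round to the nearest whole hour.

Capacity: 512 GB = 4,096,000 Mb.
Recording time: 4,096,000 / 1.500 = 2,730,667 s ≈ 759 hours.

759 hours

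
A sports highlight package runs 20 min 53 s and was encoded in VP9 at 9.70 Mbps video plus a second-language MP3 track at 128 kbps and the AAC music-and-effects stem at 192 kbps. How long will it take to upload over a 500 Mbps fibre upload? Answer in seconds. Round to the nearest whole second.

20 min 53 s = 1253 s
Audio total: 128 + 192 = 320 kbps = 0.320 Mbps.
Total bitrate: 10.020 Mbps.
File: 10.020 Mbps × 1253 s = 12555.1 Mb.
At 500 Mbps: 12555.1 / 500 = 25.1 s ≈ 25.1 seconds.

25 seconds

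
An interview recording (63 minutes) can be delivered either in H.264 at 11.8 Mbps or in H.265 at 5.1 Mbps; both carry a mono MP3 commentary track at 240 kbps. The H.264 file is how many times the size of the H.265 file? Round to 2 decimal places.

63 min = 3780 s
Audio: 240 kbps = 0.240 Mbps.
H.264: 12.040 Mbps × 3780 s = 45511.2 Mb = 5.298 GiB.
H.265: 5.340 Mbps × 3780 s = 20185.2 Mb = 2.350 GiB.
Ratio: 5.298 / 2.350 = 2.255.

2.25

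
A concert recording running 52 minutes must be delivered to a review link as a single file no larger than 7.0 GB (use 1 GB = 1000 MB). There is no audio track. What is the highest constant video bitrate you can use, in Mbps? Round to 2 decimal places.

Budget: 7.0 GB = 56000.0 Mb.
52 min = 3120 s
Total bitrate budget: 56000.0 Mb / 3120 s = 17.949 Mbps.

17.95 Mbps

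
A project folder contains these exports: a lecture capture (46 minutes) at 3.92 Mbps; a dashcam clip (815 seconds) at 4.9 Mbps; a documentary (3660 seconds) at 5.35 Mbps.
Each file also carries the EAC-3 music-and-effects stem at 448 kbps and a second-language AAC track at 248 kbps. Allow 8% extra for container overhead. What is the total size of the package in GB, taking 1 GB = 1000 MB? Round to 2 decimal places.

Audio total: 448 + 248 = 696 kbps = 0.696 Mbps.
lecture capture: 4.616 Mbps × 2760 s × 1.08 = 13759.4 Mb
dashcam clip: 5.596 Mbps × 815 s × 1.08 = 4925.6 Mb
documentary: 6.046 Mbps × 3660 s × 1.08 = 23898.6 Mb
Total: 42583.6 Mb = 5323.0 MB.
= 5.323 GB.

5.32 GB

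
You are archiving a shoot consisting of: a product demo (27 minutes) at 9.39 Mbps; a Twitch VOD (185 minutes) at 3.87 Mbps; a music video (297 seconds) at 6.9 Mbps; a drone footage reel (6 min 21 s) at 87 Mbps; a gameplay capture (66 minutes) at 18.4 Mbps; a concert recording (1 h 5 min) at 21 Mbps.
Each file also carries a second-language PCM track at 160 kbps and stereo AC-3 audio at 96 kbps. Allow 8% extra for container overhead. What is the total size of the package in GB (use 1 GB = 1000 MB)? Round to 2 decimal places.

34.23 GB

Audio total: 160 + 96 = 256 kbps = 0.256 Mbps.
product demo: 9.646 Mbps × 1620 s × 1.08 = 16876.6 Mb
Twitch VOD: 4.126 Mbps × 11100 s × 1.08 = 49462.5 Mb
music video: 7.156 Mbps × 297 s × 1.08 = 2295.4 Mb
drone footage reel: 87.256 Mbps × 381 s × 1.08 = 35904.1 Mb
gameplay capture: 18.656 Mbps × 3960 s × 1.08 = 79788.0 Mb
concert recording: 21.256 Mbps × 3900 s × 1.08 = 89530.3 Mb
Total: 273856.8 Mb = 34232.1 MB.
= 34.23 GB.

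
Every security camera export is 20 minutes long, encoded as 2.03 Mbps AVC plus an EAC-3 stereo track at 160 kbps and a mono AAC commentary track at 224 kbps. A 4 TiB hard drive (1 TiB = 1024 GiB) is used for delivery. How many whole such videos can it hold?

20 min = 1200 s
Audio total: 160 + 224 = 384 kbps = 0.384 Mbps.
Total bitrate: 2.414 Mbps.
Per item: 2.414 Mbps × 1200 s = 2,897 Mb = 362.1 MB.
Capacity: 4 TiB = 35,184,372 Mb; 12145.94 items → 12145 complete.

12145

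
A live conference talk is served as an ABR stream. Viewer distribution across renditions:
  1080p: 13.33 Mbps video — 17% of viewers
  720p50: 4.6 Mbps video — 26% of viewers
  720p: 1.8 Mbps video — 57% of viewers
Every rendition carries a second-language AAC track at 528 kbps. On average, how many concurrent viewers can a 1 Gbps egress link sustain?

199

Audio: 528 kbps = 0.528 Mbps.
Average per-viewer bitrate: 0.17×13.858 + 0.26×5.128 + 0.57×2.328 = 5.016 Mbps.
1 Gbps = 1,000 Mbps; 1,000 / 5.016 = 199.36 → 199.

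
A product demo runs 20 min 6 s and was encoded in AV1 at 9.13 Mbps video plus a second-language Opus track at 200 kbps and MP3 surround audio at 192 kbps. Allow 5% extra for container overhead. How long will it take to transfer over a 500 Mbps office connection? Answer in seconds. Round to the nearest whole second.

20 min 6 s = 1206 s
Audio total: 200 + 192 = 392 kbps = 0.392 Mbps.
Total bitrate: 9.522 Mbps.
File: 9.522 Mbps × 1206 s = 11483.5 Mb.
With 5% container overhead: ×1.05. → 12057.7 Mb.
At 500 Mbps: 12057.7 / 500 = 24.1 s ≈ 24.1 seconds.

24 seconds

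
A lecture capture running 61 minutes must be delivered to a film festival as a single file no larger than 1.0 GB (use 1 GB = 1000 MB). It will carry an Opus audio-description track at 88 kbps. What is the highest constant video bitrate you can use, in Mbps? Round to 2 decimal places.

Budget: 1.0 GB = 8000.0 Mb.
61 min = 3660 s
Total bitrate budget: 8000.0 Mb / 3660 s = 2.186 Mbps.
Audio: 88 kbps = 0.088 Mbps.
Video: 2.186 − 0.088 = 2.098 Mbps.

2.10 Mbps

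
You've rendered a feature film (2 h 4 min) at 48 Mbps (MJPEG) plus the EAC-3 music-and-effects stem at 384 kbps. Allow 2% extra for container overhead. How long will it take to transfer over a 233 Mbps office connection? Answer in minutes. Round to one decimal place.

2 h 4 min = 124 min = 7440 s
Audio: 384 kbps = 0.384 Mbps.
Total bitrate: 48.384 Mbps.
File: 48.384 Mbps × 7440 s = 359977.0 Mb.
With 2% container overhead: ×1.02. → 367176.5 Mb.
At 233 Mbps: 367176.5 / 233 = 1575.9 s ≈ 26.3 minutes.

26.3 minutes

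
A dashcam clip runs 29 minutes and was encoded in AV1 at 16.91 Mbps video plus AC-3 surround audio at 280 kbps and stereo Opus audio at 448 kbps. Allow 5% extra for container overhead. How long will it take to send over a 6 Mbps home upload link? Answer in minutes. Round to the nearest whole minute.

29 min = 1740 s
Audio total: 280 + 448 = 728 kbps = 0.728 Mbps.
Total bitrate: 17.638 Mbps.
File: 17.638 Mbps × 1740 s = 30690.1 Mb.
With 5% container overhead: ×1.05. → 32224.6 Mb.
At 6 Mbps: 32224.6 / 6 = 5370.8 s ≈ 89.5 minutes.

90 minutes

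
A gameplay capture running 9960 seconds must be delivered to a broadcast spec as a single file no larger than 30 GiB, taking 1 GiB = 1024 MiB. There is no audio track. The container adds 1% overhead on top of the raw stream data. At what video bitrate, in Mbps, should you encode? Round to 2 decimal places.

25.62 Mbps

Budget: 30 GiB = 257698.0 Mb.
Stream payload after overhead: 257698.0 / 1.01 = 255146.6 Mb.
Total bitrate budget: 255146.6 Mb / 9960 s = 25.617 Mbps.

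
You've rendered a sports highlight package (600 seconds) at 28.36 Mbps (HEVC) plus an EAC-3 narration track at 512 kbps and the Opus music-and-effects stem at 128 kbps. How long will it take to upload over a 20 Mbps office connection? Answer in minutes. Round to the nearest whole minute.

15 minutes

Audio total: 512 + 128 = 640 kbps = 0.640 Mbps.
Total bitrate: 29.000 Mbps.
File: 29.000 Mbps × 600 s = 17400.0 Mb.
At 20 Mbps: 17400.0 / 20 = 870.0 s ≈ 14.5 minutes.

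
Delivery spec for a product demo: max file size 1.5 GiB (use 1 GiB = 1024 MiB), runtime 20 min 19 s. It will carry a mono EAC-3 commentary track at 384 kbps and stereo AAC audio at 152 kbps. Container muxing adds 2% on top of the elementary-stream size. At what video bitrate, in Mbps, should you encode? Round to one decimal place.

Budget: 1.5 GiB = 12884.9 Mb.
Stream payload after overhead: 12884.9 / 1.02 = 12632.3 Mb.
20 min 19 s = 1219 s
Total bitrate budget: 12632.3 Mb / 1219 s = 10.363 Mbps.
Audio total: 384 + 152 = 536 kbps = 0.536 Mbps.
Video: 10.363 − 0.536 = 9.827 Mbps.

9.8 Mbps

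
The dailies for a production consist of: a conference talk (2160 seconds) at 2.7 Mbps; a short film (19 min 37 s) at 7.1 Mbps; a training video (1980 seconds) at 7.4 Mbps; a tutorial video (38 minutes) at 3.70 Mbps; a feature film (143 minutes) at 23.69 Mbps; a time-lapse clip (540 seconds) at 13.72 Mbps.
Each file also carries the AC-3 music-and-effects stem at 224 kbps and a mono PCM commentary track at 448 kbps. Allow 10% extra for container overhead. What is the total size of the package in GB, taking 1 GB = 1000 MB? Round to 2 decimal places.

35.64 GB

Audio total: 224 + 448 = 672 kbps = 0.672 Mbps.
conference talk: 3.372 Mbps × 2160 s × 1.10 = 8011.9 Mb
short film: 7.772 Mbps × 1177 s × 1.10 = 10062.4 Mb
training video: 8.072 Mbps × 1980 s × 1.10 = 17580.8 Mb
tutorial video: 4.372 Mbps × 2280 s × 1.10 = 10965.0 Mb
feature film: 24.362 Mbps × 8580 s × 1.10 = 229928.6 Mb
time-lapse clip: 14.392 Mbps × 540 s × 1.10 = 8548.8 Mb
Total: 285097.5 Mb = 35637.2 MB.
= 35.64 GB.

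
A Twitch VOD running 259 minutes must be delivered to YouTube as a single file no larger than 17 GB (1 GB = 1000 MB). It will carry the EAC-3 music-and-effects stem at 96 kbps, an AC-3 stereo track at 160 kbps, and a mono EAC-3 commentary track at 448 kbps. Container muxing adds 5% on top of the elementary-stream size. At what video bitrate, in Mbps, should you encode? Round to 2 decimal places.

7.63 Mbps

Budget: 17 GB = 136000.0 Mb.
Stream payload after overhead: 136000.0 / 1.05 = 129523.8 Mb.
259 min = 15540 s
Total bitrate budget: 129523.8 Mb / 15540 s = 8.335 Mbps.
Audio total: 96 + 160 + 448 = 704 kbps = 0.704 Mbps.
Video: 8.335 − 0.704 = 7.631 Mbps.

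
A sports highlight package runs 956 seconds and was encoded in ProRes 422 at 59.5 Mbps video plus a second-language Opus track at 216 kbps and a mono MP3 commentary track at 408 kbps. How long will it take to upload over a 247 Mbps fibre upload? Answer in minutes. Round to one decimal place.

3.9 minutes

Audio total: 216 + 408 = 624 kbps = 0.624 Mbps.
Total bitrate: 60.124 Mbps.
File: 60.124 Mbps × 956 s = 57478.5 Mb.
At 247 Mbps: 57478.5 / 247 = 232.7 s ≈ 3.88 minutes.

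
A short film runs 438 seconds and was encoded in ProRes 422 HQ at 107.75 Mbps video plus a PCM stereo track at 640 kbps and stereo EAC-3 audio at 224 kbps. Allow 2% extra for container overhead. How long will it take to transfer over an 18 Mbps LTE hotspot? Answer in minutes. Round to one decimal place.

44.9 minutes

Audio total: 640 + 224 = 864 kbps = 0.864 Mbps.
Total bitrate: 108.614 Mbps.
File: 108.614 Mbps × 438 s = 47572.9 Mb.
With 2% container overhead: ×1.02. → 48524.4 Mb.
At 18 Mbps: 48524.4 / 18 = 2695.8 s ≈ 44.9 minutes.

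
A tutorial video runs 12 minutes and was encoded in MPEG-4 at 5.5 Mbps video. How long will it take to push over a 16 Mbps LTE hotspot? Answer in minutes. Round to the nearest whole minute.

12 min = 720 s
File: 5.500 Mbps × 720 s = 3960.0 Mb.
At 16 Mbps: 3960.0 / 16 = 247.5 s ≈ 4.12 minutes.

4 minutes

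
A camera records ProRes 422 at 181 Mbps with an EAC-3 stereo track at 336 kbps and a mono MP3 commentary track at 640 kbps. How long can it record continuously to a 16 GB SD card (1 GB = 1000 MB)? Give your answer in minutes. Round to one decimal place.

Audio total: 336 + 640 = 976 kbps = 0.976 Mbps.
Total bitrate: 181 + 0.976 = 181.976 Mbps.
Capacity: 16 GB = 128,000 Mb.
Recording time: 128,000 / 181.976 = 703.4 s ≈ 11.7 minutes.

11.7 minutes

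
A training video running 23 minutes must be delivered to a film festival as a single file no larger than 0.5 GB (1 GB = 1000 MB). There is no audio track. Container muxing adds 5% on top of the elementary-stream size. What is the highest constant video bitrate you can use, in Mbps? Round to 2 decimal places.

Budget: 0.5 GB = 4000.0 Mb.
Stream payload after overhead: 4000.0 / 1.05 = 3809.5 Mb.
23 min = 1380 s
Total bitrate budget: 3809.5 Mb / 1380 s = 2.761 Mbps.

2.76 Mbps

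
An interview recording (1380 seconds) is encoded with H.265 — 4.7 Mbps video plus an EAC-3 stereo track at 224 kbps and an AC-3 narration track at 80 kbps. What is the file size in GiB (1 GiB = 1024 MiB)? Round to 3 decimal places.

0.804 GiB

Audio total: 224 + 80 = 304 kbps = 0.304 Mbps.
Total bitrate: 4.7 + 0.304 = 5.004 Mbps.
Stream data: 5.004 Mbps × 1380 s = 6905.5 Mb.
6,906 Mb = 863,190,000 bytes ÷ 1,073,741,824 = 0.8039 GiB.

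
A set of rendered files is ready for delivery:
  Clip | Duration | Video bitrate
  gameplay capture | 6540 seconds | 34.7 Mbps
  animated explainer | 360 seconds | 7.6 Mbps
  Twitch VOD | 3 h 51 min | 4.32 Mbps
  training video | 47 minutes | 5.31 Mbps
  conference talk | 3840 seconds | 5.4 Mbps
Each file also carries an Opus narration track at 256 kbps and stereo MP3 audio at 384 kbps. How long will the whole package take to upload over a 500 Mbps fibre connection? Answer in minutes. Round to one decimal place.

Audio total: 256 + 384 = 640 kbps = 0.640 Mbps.
gameplay capture: 35.340 Mbps × 6540 s = 231123.6 Mb
animated explainer: 8.240 Mbps × 360 s = 2966.4 Mb
Twitch VOD: 4.960 Mbps × 13860 s = 68745.6 Mb
training video: 5.950 Mbps × 2820 s = 16779.0 Mb
conference talk: 6.040 Mbps × 3840 s = 23193.6 Mb
Total: 342808.2 Mb = 42851.0 MB.
At 500 Mbps: 342808.2 / 500 = 686 s ≈ 11.4 minutes.

11.4 minutes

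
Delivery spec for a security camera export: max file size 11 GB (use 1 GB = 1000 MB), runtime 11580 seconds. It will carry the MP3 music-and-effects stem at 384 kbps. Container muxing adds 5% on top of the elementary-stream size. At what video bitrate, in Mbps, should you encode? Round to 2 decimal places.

6.85 Mbps

Budget: 11 GB = 88000.0 Mb.
Stream payload after overhead: 88000.0 / 1.05 = 83809.5 Mb.
Total bitrate budget: 83809.5 Mb / 11580 s = 7.237 Mbps.
Audio: 384 kbps = 0.384 Mbps.
Video: 7.237 − 0.384 = 6.853 Mbps.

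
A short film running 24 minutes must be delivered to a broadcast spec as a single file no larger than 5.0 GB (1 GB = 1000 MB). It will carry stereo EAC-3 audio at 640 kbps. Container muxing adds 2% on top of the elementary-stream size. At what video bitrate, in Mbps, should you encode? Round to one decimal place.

Budget: 5.0 GB = 40000.0 Mb.
Stream payload after overhead: 40000.0 / 1.02 = 39215.7 Mb.
24 min = 1440 s
Total bitrate budget: 39215.7 Mb / 1440 s = 27.233 Mbps.
Audio: 640 kbps = 0.640 Mbps.
Video: 27.233 − 0.640 = 26.593 Mbps.

26.6 Mbps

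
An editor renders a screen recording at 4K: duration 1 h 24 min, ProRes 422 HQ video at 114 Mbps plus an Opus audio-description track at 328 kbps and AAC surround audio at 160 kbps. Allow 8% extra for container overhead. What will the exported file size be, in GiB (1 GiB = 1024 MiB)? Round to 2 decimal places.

72.55 GiB

1 h 24 min = 84 min = 5040 s
Audio total: 328 + 160 = 488 kbps = 0.488 Mbps.
Total bitrate: 114 + 0.488 = 114.488 Mbps.
Stream data: 114.488 Mbps × 5040 s = 577019.5 Mb.
With 8% container overhead: ×1.08.
623,181 Mb = 77,897,635,200 bytes ÷ 1,073,741,824 = 72.55 GiB.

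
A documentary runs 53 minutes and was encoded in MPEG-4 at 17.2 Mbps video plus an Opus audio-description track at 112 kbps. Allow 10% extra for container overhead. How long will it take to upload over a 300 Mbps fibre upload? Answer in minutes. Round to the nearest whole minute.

3 minutes

53 min = 3180 s
Audio: 112 kbps = 0.112 Mbps.
Total bitrate: 17.312 Mbps.
File: 17.312 Mbps × 3180 s = 55052.2 Mb.
With 10% container overhead: ×1.10. → 60557.4 Mb.
At 300 Mbps: 60557.4 / 300 = 201.9 s ≈ 3.36 minutes.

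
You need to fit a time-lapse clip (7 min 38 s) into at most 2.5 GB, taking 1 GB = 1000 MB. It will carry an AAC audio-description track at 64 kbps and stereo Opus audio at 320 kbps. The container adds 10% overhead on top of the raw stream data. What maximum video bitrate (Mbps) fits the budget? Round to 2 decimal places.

Budget: 2.5 GB = 20000.0 Mb.
Stream payload after overhead: 20000.0 / 1.10 = 18181.8 Mb.
7 min 38 s = 458 s
Total bitrate budget: 18181.8 Mb / 458 s = 39.698 Mbps.
Audio total: 64 + 320 = 384 kbps = 0.384 Mbps.
Video: 39.698 − 0.384 = 39.314 Mbps.

39.31 Mbps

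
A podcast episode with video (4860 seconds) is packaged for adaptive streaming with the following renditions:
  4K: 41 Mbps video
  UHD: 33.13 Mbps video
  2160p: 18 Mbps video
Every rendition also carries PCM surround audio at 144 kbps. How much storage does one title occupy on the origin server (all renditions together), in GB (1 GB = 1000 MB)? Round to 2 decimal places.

56.23 GB

Audio: 144 kbps = 0.144 Mbps.
Sum of rendition bitrates: (41+0.144) + (33.13+0.144) + (18+0.144) = 92.562 Mbps.
× 4860 s = 449,851 Mb = 56,231 MB = 56.23 GB.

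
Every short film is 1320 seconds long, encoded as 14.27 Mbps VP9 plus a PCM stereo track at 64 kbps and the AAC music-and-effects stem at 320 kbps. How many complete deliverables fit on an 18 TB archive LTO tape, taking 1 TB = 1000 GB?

Audio total: 64 + 320 = 384 kbps = 0.384 Mbps.
Total bitrate: 14.654 Mbps.
Per item: 14.654 Mbps × 1320 s = 19,343 Mb = 2,418 MB.
Capacity: 18 TB = 144,000,000 Mb; 7444.45 items → 7444 complete.

7444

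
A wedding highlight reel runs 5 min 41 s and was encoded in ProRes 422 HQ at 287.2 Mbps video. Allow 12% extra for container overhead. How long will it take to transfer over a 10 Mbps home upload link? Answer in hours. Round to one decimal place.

5 min 41 s = 341 s
File: 287.200 Mbps × 341 s = 97935.2 Mb.
With 12% container overhead: ×1.12. → 109687.4 Mb.
At 10 Mbps: 109687.4 / 10 = 10968.7 s ≈ 3.05 hours.

3.0 hours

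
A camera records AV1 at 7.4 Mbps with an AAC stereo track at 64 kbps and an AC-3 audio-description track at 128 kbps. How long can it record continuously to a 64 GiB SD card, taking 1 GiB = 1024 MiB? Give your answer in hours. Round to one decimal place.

Audio total: 64 + 128 = 192 kbps = 0.192 Mbps.
Total bitrate: 7.4 + 0.192 = 7.592 Mbps.
Capacity: 64 GiB = 549,756 Mb.
Recording time: 549,756 / 7.592 = 72,413 s ≈ 20.1 hours.

20.1 hours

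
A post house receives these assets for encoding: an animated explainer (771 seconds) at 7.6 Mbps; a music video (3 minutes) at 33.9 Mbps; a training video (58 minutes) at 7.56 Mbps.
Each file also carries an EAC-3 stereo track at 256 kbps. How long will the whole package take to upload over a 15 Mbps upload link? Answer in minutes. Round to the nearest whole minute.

Audio: 256 kbps = 0.256 Mbps.
animated explainer: 7.856 Mbps × 771 s = 6057.0 Mb
music video: 34.156 Mbps × 180 s = 6148.1 Mb
training video: 7.816 Mbps × 3480 s = 27199.7 Mb
Total: 39404.7 Mb = 4925.6 MB.
At 15 Mbps: 39404.7 / 15 = 2627 s ≈ 43.8 minutes.

44 minutes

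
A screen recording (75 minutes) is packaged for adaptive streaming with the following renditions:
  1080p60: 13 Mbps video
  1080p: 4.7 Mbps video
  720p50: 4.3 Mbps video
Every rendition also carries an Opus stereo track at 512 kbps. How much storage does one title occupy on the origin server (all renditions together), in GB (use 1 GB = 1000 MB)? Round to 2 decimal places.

13.24 GB

75 min = 4500 s
Audio: 512 kbps = 0.512 Mbps.
Sum of rendition bitrates: (13+0.512) + (4.7+0.512) + (4.3+0.512) = 23.536 Mbps.
× 4500 s = 105,912 Mb = 13,239 MB = 13.24 GB.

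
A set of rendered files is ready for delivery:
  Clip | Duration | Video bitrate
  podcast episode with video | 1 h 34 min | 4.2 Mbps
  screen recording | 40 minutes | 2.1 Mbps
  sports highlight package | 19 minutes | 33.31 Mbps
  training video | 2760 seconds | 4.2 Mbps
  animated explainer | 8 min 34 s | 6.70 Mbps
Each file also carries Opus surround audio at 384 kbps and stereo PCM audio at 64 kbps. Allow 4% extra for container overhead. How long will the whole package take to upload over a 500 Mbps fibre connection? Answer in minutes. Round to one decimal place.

Audio total: 384 + 64 = 448 kbps = 0.448 Mbps.
podcast episode with video: 4.648 Mbps × 5640 s × 1.04 = 27263.3 Mb
screen recording: 2.548 Mbps × 2400 s × 1.04 = 6359.8 Mb
sports highlight package: 33.758 Mbps × 1140 s × 1.04 = 40023.5 Mb
training video: 4.648 Mbps × 2760 s × 1.04 = 13341.6 Mb
animated explainer: 7.148 Mbps × 514 s × 1.04 = 3821.0 Mb
Total: 90809.3 Mb = 11351.2 MB.
At 500 Mbps: 90809.3 / 500 = 182 s ≈ 3.03 minutes.

3.0 minutes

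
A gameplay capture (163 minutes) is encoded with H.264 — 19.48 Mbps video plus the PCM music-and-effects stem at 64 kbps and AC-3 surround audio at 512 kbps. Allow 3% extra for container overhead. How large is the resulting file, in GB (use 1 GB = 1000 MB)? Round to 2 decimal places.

163 min = 9780 s
Audio total: 64 + 512 = 576 kbps = 0.576 Mbps.
Total bitrate: 19.48 + 0.576 = 20.056 Mbps.
Stream data: 20.056 Mbps × 9780 s = 196147.7 Mb.
With 3% container overhead: ×1.03.
202,032 Mb ÷ 8 = 25,254 MB → 25.25 GB.

25.25 GB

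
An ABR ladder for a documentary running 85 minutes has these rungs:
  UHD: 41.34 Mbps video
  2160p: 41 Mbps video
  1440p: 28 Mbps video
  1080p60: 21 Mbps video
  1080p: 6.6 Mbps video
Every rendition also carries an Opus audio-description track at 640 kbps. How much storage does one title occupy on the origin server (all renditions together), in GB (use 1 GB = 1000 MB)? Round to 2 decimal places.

85 min = 5100 s
Audio: 640 kbps = 0.640 Mbps.
Sum of rendition bitrates: (41.34+0.640) + (41+0.640) + (28+0.640) + (21+0.640) + (6.6+0.640) = 141.140 Mbps.
× 5100 s = 719,814 Mb = 89,977 MB = 89.98 GB.

89.98 GB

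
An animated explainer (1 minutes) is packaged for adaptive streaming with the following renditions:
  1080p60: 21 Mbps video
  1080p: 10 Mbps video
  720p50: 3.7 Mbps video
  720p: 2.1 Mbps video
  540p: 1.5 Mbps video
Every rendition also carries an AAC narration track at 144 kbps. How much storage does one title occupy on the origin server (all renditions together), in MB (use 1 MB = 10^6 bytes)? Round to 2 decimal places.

292.65 MB

Audio: 144 kbps = 0.144 Mbps.
Sum of rendition bitrates: (21+0.144) + (10+0.144) + (3.7+0.144) + (2.1+0.144) + (1.5+0.144) = 39.020 Mbps.
× 60 s = 2,341 Mb = 292.6 MB = 292.6 MB.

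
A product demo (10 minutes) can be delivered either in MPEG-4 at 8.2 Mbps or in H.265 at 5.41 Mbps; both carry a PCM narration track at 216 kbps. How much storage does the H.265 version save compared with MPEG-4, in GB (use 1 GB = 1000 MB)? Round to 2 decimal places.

0.21 GB

10 min = 600 s
Audio: 216 kbps = 0.216 Mbps.
MPEG-4: 8.416 Mbps × 600 s = 5049.6 Mb = 0.631 GB.
H.265: 5.626 Mbps × 600 s = 3375.6 Mb = 0.422 GB.
Saving: 0.631 − 0.422 = 0.209 GB.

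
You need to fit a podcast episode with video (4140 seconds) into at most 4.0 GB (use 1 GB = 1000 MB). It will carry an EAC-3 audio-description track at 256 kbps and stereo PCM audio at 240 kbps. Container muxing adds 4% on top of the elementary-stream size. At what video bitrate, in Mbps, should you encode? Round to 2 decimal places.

6.94 Mbps

Budget: 4.0 GB = 32000.0 Mb.
Stream payload after overhead: 32000.0 / 1.04 = 30769.2 Mb.
Total bitrate budget: 30769.2 Mb / 4140 s = 7.432 Mbps.
Audio total: 256 + 240 = 496 kbps = 0.496 Mbps.
Video: 7.432 − 0.496 = 6.936 Mbps.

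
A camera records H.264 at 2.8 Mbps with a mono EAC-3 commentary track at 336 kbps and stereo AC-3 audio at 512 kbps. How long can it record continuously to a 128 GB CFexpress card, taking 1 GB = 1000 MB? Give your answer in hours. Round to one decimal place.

Audio total: 336 + 512 = 848 kbps = 0.848 Mbps.
Total bitrate: 2.8 + 0.848 = 3.648 Mbps.
Capacity: 128 GB = 1,024,000 Mb.
Recording time: 1,024,000 / 3.648 = 280,702 s ≈ 78.0 hours.

78.0 hours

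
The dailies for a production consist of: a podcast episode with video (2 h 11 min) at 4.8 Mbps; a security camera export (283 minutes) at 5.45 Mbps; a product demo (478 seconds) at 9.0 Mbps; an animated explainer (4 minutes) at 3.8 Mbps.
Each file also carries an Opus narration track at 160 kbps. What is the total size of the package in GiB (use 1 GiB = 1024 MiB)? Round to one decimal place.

Audio: 160 kbps = 0.160 Mbps.
podcast episode with video: 4.960 Mbps × 7860 s = 38985.6 Mb
security camera export: 5.610 Mbps × 16980 s = 95257.8 Mb
product demo: 9.160 Mbps × 478 s = 4378.5 Mb
animated explainer: 3.960 Mbps × 240 s = 950.4 Mb
Total: 139572.3 Mb = 17446.5 MB.
= 16.25 GiB.

16.2 GiB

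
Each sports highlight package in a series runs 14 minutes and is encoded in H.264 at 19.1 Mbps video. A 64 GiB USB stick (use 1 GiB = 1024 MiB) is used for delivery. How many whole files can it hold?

14 min = 840 s
Per item: 19.100 Mbps × 840 s = 16,044 Mb = 2,006 MB.
Capacity: 64 GiB = 549,756 Mb; 34.27 items → 34 complete.

34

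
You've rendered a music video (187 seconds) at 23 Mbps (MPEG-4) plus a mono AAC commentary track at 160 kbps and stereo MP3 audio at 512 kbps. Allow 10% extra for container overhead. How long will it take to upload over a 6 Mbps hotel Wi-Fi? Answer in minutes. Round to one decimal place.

Audio total: 160 + 512 = 672 kbps = 0.672 Mbps.
Total bitrate: 23.672 Mbps.
File: 23.672 Mbps × 187 s = 4426.7 Mb.
With 10% container overhead: ×1.10. → 4869.3 Mb.
At 6 Mbps: 4869.3 / 6 = 811.6 s ≈ 13.5 minutes.

13.5 minutes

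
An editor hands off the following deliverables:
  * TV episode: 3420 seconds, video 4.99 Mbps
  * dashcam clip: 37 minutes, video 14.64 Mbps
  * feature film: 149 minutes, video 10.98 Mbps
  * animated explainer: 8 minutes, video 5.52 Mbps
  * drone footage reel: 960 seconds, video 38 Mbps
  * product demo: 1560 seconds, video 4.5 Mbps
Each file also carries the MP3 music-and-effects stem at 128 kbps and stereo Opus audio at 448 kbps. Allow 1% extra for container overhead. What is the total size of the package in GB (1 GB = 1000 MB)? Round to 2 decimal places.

25.76 GB

Audio total: 128 + 448 = 576 kbps = 0.576 Mbps.
TV episode: 5.566 Mbps × 3420 s × 1.01 = 19226.1 Mb
dashcam clip: 15.216 Mbps × 2220 s × 1.01 = 34117.3 Mb
feature film: 11.556 Mbps × 8940 s × 1.01 = 104343.7 Mb
animated explainer: 6.096 Mbps × 480 s × 1.01 = 2955.3 Mb
drone footage reel: 38.576 Mbps × 960 s × 1.01 = 37403.3 Mb
product demo: 5.076 Mbps × 1560 s × 1.01 = 7997.7 Mb
Total: 206043.5 Mb = 25755.4 MB.
= 25.76 GB.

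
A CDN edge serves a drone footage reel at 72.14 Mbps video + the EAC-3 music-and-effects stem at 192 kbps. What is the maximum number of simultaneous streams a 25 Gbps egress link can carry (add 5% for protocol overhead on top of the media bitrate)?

Audio: 192 kbps = 0.192 Mbps.
Per-viewer media rate: 72.332 Mbps.
On the wire with 5% overhead: 75.949 Mbps.
25 Gbps = 25,000 Mbps; 25,000 / 75.949 = 329.17 → 329 viewers.

329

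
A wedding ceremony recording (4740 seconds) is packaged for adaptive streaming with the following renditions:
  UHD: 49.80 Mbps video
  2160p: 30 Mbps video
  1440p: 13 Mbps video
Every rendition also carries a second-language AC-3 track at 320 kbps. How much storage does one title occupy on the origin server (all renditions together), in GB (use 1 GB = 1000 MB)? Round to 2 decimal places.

Audio: 320 kbps = 0.320 Mbps.
Sum of rendition bitrates: (49.80+0.320) + (30+0.320) + (13+0.320) = 93.760 Mbps.
× 4740 s = 444,422 Mb = 55,553 MB = 55.55 GB.

55.55 GB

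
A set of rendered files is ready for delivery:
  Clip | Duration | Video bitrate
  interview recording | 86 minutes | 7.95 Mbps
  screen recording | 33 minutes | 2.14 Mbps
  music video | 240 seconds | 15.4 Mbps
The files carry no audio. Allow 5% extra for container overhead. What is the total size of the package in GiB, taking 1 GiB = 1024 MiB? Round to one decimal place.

interview recording: 7.950 Mbps × 5160 s × 1.05 = 43073.1 Mb
screen recording: 2.140 Mbps × 1980 s × 1.05 = 4449.1 Mb
music video: 15.400 Mbps × 240 s × 1.05 = 3880.8 Mb
Total: 51403.0 Mb = 6425.4 MB.
= 5.984 GiB.

6.0 GiB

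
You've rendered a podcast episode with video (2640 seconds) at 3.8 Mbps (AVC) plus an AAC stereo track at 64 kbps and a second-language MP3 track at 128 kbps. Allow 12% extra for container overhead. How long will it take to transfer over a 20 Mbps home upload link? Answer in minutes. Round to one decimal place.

9.8 minutes

Audio total: 64 + 128 = 192 kbps = 0.192 Mbps.
Total bitrate: 3.992 Mbps.
File: 3.992 Mbps × 2640 s = 10538.9 Mb.
With 12% container overhead: ×1.12. → 11803.5 Mb.
At 20 Mbps: 11803.5 / 20 = 590.2 s ≈ 9.84 minutes.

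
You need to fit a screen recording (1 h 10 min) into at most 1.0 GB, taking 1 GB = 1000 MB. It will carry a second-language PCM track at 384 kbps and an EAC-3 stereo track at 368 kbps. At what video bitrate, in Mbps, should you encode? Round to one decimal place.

1.2 Mbps

Budget: 1.0 GB = 8000.0 Mb.
1 h 10 min = 70 min = 4200 s
Total bitrate budget: 8000.0 Mb / 4200 s = 1.905 Mbps.
Audio total: 384 + 368 = 752 kbps = 0.752 Mbps.
Video: 1.905 − 0.752 = 1.153 Mbps.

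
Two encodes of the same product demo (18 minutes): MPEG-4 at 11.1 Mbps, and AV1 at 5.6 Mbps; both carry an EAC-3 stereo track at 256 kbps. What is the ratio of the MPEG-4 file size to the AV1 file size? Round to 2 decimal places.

1.94

18 min = 1080 s
Audio: 256 kbps = 0.256 Mbps.
MPEG-4: 11.356 Mbps × 1080 s = 12264.5 Mb = 1.428 GiB.
AV1: 5.856 Mbps × 1080 s = 6324.5 Mb = 0.736 GiB.
Ratio: 1.428 / 0.736 = 1.939.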